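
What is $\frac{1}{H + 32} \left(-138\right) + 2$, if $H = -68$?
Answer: $\frac{35}{6} \approx 5.8333$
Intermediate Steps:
$\frac{1}{H + 32} \left(-138\right) + 2 = \frac{1}{-68 + 32} \left(-138\right) + 2 = \frac{1}{-36} \left(-138\right) + 2 = \left(- \frac{1}{36}\right) \left(-138\right) + 2 = \frac{23}{6} + 2 = \frac{35}{6}$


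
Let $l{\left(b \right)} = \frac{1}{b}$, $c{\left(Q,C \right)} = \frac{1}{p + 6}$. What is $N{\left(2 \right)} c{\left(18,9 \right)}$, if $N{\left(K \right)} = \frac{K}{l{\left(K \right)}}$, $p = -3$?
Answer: $\frac{4}{3} \approx 1.3333$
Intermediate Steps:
$c{\left(Q,C \right)} = \frac{1}{3}$ ($c{\left(Q,C \right)} = \frac{1}{-3 + 6} = \frac{1}{3}$)
$N{\left(K \right)} = K^{2}$ ($N{\left(K \right)} = \frac{K}{\frac{1}{K}} = K K = K^{2}$)
$N{\left(2 \right)} c{\left(18,9 \right)} = 2^{2} \cdot \frac{1}{3} = 4 \cdot \frac{1}{3} = \frac{4}{3}$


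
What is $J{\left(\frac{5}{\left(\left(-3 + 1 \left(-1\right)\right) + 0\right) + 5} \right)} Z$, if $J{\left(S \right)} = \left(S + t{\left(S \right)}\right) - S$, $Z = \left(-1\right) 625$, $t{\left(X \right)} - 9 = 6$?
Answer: $-9375$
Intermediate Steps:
$t{\left(X \right)} = 15$ ($t{\left(X \right)} = 9 + 6 = 15$)
$Z = -625$
$J{\left(S \right)} = 15$ ($J{\left(S \right)} = \left(S + 15\right) - S = \left(15 + S\right) - S = 15$)
$J{\left(\frac{5}{\left(\left(-3 + 1 \left(-1\right)\right) + 0\right) + 5} \right)} Z = 15 \left(-625\right) = -9375$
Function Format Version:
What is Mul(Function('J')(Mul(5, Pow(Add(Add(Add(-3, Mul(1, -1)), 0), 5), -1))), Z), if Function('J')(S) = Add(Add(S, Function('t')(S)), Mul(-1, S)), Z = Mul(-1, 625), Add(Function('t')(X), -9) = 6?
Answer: -9375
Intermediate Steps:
Function('t')(X) = 15 (Function('t')(X) = Add(9, 6) = 15)
Z = -625
Function('J')(S) = 15 (Function('J')(S) = Add(Add(S, 15), Mul(-1, S)) = Add(Add(15, S), Mul(-1, S)) = 15)
Mul(Function('J')(Mul(5, Pow(Add(Add(Add(-3, Mul(1, -1)), 0), 5), -1))), Z) = Mul(15, -625) = -9375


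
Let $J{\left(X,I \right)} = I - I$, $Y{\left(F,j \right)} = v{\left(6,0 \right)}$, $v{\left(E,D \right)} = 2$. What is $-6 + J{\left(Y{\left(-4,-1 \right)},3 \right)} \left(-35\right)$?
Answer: $-6$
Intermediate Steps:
$Y{\left(F,j \right)} = 2$
$J{\left(X,I \right)} = 0$
$-6 + J{\left(Y{\left(-4,-1 \right)},3 \right)} \left(-35\right) = -6 + 0 \left(-35\right) = -6 + 0 = -6$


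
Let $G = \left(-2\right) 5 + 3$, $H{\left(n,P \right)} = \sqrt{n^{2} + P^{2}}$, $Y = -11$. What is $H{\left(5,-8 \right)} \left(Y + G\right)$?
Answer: $- 18 \sqrt{89} \approx -169.81$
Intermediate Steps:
$H{\left(n,P \right)} = \sqrt{P^{2} + n^{2}}$
$G = -7$ ($G = -10 + 3 = -7$)
$H{\left(5,-8 \right)} \left(Y + G\right) = \sqrt{\left(-8\right)^{2} + 5^{2}} \left(-11 - 7\right) = \sqrt{64 + 25} \left(-18\right) = \sqrt{89} \left(-18\right) = - 18 \sqrt{89}$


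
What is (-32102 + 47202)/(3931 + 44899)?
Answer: 1510/4883 ≈ 0.30924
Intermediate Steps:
(-32102 + 47202)/(3931 + 44899) = 15100/48830 = 15100*(1/48830) = 1510/4883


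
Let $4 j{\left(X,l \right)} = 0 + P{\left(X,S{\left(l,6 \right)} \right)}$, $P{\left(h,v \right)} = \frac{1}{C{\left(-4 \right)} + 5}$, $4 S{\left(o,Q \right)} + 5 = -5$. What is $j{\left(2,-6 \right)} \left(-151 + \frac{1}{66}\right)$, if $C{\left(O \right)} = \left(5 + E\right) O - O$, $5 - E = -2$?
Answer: $\frac{9965}{10296} \approx 0.96785$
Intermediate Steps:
$E = 7$ ($E = 5 - -2 = 5 + 2 = 7$)
$S{\left(o,Q \right)} = - \frac{5}{2}$ ($S{\left(o,Q \right)} = - \frac{5}{4} + \frac{1}{4} \left(-5\right) = - \frac{5}{4} - \frac{5}{4} = - \frac{5}{2}$)
$C{\left(O \right)} = 11 O$ ($C{\left(O \right)} = \left(5 + 7\right) O - O = 12 O - O = 11 O$)
$P{\left(h,v \right)} = - \frac{1}{39}$ ($P{\left(h,v \right)} = \frac{1}{11 \left(-4\right) + 5} = \frac{1}{-44 + 5} = \frac{1}{-39} = - \frac{1}{39}$)
$j{\left(X,l \right)} = - \frac{1}{156}$ ($j{\left(X,l \right)} = \frac{0 - \frac{1}{39}}{4} = \frac{1}{4} \left(- \frac{1}{39}\right) = - \frac{1}{156}$)
$j{\left(2,-6 \right)} \left(-151 + \frac{1}{66}\right) = - \frac{-151 + \frac{1}{66}}{156} = \left(- \frac{1}{156}\right) \left(- \frac{9965}{66}\right) = \frac{9965}{10296}$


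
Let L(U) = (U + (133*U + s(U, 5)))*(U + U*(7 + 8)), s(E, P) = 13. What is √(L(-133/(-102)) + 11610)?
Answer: √40384346/51 ≈ 124.61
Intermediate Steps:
L(U) = 16*U*(13 + 134*U) (L(U) = (U + (133*U + 13))*(U + U*(7 + 8)) = (U + (13 + 133*U))*(U + U*15) = (13 + 134*U)*(U + 15*U) = (13 + 134*U)*(16*U) = 16*U*(13 + 134*U))
√(L(-133/(-102)) + 11610) = √(16*(-133/(-102))*(13 + 134*(-133/(-102))) + 11610) = √(16*(-133*(-1/102))*(13 + 134*(-133*(-1/102))) + 11610) = √(16*(133/102)*(13 + 134*(133/102)) + 11610) = √(16*(133/102)*(13 + 8911/51) + 11610) = √(16*(133/102)*(9574/51) + 11610) = √(10186736/2601 + 11610) = √(40384346/2601) = √40384346/51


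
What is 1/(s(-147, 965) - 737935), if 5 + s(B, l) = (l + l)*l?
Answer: 1/1124510 ≈ 8.8928e-7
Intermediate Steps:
s(B, l) = -5 + 2*l² (s(B, l) = -5 + (l + l)*l = -5 + (2*l)*l = -5 + 2*l²)
1/(s(-147, 965) - 737935) = 1/((-5 + 2*965²) - 737935) = 1/((-5 + 2*931225) - 737935) = 1/((-5 + 1862450) - 737935) = 1/(1862445 - 737935) = 1/1124510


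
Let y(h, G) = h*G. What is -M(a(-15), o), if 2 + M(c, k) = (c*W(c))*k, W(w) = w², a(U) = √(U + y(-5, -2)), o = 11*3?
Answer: 2 + 165*I*√5 ≈ 2.0 + 368.95*I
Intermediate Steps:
o = 33
y(h, G) = G*h
a(U) = √(10 + U) (a(U) = √(U - 2*(-5)) = √(U + 10) = √(10 + U))
M(c, k) = -2 + k*c³ (M(c, k) = -2 + (c*c²)*k = -2 + c³*k = -2 + k*c³)
-M(a(-15), o) = -(-2 + 33*(√(10 - 15))³) = -(-2 + 33*(√(-5))³) = -(-2 + 33*(I*√5)³) = -(-2 + 33*(-5*I*√5)) = -(-2 - 165*I*√5) = 2 + 165*I*√5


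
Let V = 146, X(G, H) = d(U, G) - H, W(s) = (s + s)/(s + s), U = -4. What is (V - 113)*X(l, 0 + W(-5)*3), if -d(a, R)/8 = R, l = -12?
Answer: 3069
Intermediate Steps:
W(s) = 1 (W(s) = (2*s)/((2*s)) = (2*s)*(1/(2*s)) = 1)
d(a, R) = -8*R
X(G, H) = -H - 8*G (X(G, H) = -8*G - H = -H - 8*G)
(V - 113)*X(l, 0 + W(-5)*3) = (146 - 113)*(-(0 + 1*3) - 8*(-12)) = 33*(-(0 + 3) + 96) = 33*(-1*3 + 96) = 33*(-3 + 96) = 33*93 = 3069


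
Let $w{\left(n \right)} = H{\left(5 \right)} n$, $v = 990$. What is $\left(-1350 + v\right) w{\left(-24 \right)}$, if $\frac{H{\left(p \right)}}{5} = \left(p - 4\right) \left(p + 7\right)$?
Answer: $518400$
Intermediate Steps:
$H{\left(p \right)} = 5 \left(-4 + p\right) \left(7 + p\right)$ ($H{\left(p \right)} = 5 \left(p - 4\right) \left(p + 7\right) = 5 \left(-4 + p\right) \left(7 + p\right)$)
$w{\left(n \right)} = 60 n$ ($w{\left(n \right)} = \left(-140 + 5 \cdot 5^{2} + 15 \cdot 5\right) n = \left(-140 + 5 \cdot 25 + 75\right) n = \left(-140 + 125 + 75\right) n = 60 n$)
$\left(-1350 + v\right) w{\left(-24 \right)} = \left(-1350 + 990\right) 60 \left(-24\right) = \left(-360\right) \left(-1440\right) = 518400$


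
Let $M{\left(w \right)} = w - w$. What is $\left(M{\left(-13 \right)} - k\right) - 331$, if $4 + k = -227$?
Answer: $-100$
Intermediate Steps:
$k = -231$ ($k = -4 - 227 = -231$)
$M{\left(w \right)} = 0$
$\left(M{\left(-13 \right)} - k\right) - 331 = \left(0 - -231\right) - 331 = \left(0 + 231\right) - 331 = 231 - 331 = -100$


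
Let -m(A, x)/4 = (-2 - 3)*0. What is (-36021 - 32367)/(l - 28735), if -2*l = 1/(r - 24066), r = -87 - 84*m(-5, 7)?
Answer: 3303550728/1388072909 ≈ 2.3800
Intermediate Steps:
m(A, x) = 0 (m(A, x) = -4*(-2 - 3)*0 = -(-20)*0 = -4*0 = 0)
r = -87 (r = -87 - 84*0 = -87 + 0 = -87)
l = 1/48306 (l = -1/(2*(-87 - 24066)) = -½/(-24153) = -½*(-1/24153) = 1/48306 ≈ 2.0701e-5)
(-36021 - 32367)/(l - 28735) = (-36021 - 32367)/(1/48306 - 28735) = -68388/(-1388072909/48306) = -68388*(-48306/1388072909) = 3303550728/1388072909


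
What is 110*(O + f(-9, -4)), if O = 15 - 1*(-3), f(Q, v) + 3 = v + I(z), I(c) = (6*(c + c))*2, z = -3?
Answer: -6710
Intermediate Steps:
I(c) = 24*c (I(c) = (6*(2*c))*2 = (12*c)*2 = 24*c)
f(Q, v) = -75 + v (f(Q, v) = -3 + (v + 24*(-3)) = -3 + (v - 72) = -3 + (-72 + v) = -75 + v)
O = 18 (O = 15 + 3 = 18)
110*(O + f(-9, -4)) = 110*(18 + (-75 - 4)) = 110*(18 - 79) = 110*(-61) = -6710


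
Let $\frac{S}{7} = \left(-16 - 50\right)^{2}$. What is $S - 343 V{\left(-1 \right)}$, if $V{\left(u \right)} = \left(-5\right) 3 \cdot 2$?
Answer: $40782$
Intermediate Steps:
$V{\left(u \right)} = -30$ ($V{\left(u \right)} = \left(-15\right) 2 = -30$)
$S = 30492$ ($S = 7 \left(-16 - 50\right)^{2} = 7 \left(-66\right)^{2} = 7 \cdot 4356 = 30492$)
$S - 343 V{\left(-1 \right)} = 30492 - -10290 = 30492 + 10290 = 40782$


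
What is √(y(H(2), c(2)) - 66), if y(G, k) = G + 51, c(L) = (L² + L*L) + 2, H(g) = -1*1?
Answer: 4*I ≈ 4.0*I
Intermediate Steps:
H(g) = -1
c(L) = 2 + 2*L² (c(L) = (L² + L²) + 2 = 2*L² + 2 = 2 + 2*L²)
y(G, k) = 51 + G
√(y(H(2), c(2)) - 66) = √((51 - 1) - 66) = √(50 - 66) = √(-16) = 4*I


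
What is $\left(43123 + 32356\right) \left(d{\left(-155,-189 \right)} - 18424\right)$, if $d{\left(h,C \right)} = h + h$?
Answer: $-1414023586$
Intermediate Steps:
$d{\left(h,C \right)} = 2 h$
$\left(43123 + 32356\right) \left(d{\left(-155,-189 \right)} - 18424\right) = \left(43123 + 32356\right) \left(2 \left(-155\right) - 18424\right) = 75479 \left(-310 - 18424\right) = 75479 \left(-18734\right) = -1414023586$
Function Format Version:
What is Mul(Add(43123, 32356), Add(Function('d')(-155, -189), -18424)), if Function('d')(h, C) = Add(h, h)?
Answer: -1414023586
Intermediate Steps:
Function('d')(h, C) = Mul(2, h)
Mul(Add(43123, 32356), Add(Function('d')(-155, -189), -18424)) = Mul(Add(43123, 32356), Add(Mul(2, -155), -18424)) = Mul(75479, Add(-310, -18424)) = Mul(75479, -18734) = -1414023586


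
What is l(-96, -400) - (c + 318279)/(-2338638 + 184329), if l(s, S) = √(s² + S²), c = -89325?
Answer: 76318/718103 + 16*√661 ≈ 411.46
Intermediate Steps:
l(s, S) = √(S² + s²)
l(-96, -400) - (c + 318279)/(-2338638 + 184329) = √((-400)² + (-96)²) - (-89325 + 318279)/(-2338638 + 184329) = √(160000 + 9216) - 228954/(-2154309) = √169216 - 228954*(-1)/2154309 = 16*√661 - 1*(-76318/718103) = 16*√661 + 76318/718103 = 76318/718103 + 16*√661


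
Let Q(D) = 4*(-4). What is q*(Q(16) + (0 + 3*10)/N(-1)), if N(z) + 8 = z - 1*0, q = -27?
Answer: 522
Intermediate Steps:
N(z) = -8 + z (N(z) = -8 + (z - 1*0) = -8 + (z + 0) = -8 + z)
Q(D) = -16
q*(Q(16) + (0 + 3*10)/N(-1)) = -27*(-16 + (0 + 3*10)/(-8 - 1)) = -27*(-16 + (0 + 30)/(-9)) = -27*(-16 + 30*(-1/9)) = -27*(-16 - 10/3) = -27*(-58/3) = 522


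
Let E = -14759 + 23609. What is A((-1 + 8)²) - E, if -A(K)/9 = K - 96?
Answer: -8427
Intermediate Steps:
E = 8850
A(K) = 864 - 9*K (A(K) = -9*(K - 96) = -9*(-96 + K) = 864 - 9*K)
A((-1 + 8)²) - E = (864 - 9*(-1 + 8)²) - 1*8850 = (864 - 9*7²) - 8850 = (864 - 9*49) - 8850 = (864 - 441) - 8850 = 423 - 8850 = -8427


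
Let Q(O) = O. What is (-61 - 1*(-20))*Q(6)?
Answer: -246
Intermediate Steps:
(-61 - 1*(-20))*Q(6) = (-61 - 1*(-20))*6 = (-61 + 20)*6 = -41*6 = -246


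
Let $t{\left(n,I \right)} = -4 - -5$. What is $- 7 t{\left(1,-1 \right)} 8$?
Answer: $-56$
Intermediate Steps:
$t{\left(n,I \right)} = 1$ ($t{\left(n,I \right)} = -4 + 5 = 1$)
$- 7 t{\left(1,-1 \right)} 8 = \left(-7\right) 1 \cdot 8 = \left(-7\right) 8 = -56$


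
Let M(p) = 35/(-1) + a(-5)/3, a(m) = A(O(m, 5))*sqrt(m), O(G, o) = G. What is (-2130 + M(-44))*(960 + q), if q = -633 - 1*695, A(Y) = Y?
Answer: 796720 + 1840*I*sqrt(5)/3 ≈ 7.9672e+5 + 1371.5*I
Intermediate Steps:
a(m) = m**(3/2) (a(m) = m*sqrt(m) = m**(3/2))
q = -1328 (q = -633 - 695 = -1328)
M(p) = -35 - 5*I*sqrt(5)/3 (M(p) = 35/(-1) + (-5)**(3/2)/3 = 35*(-1) - 5*I*sqrt(5)*(1/3) = -35 - 5*I*sqrt(5)/3)
(-2130 + M(-44))*(960 + q) = (-2130 + (-35 - 5*I*sqrt(5)/3))*(960 - 1328) = (-2165 - 5*I*sqrt(5)/3)*(-368) = 796720 + 1840*I*sqrt(5)/3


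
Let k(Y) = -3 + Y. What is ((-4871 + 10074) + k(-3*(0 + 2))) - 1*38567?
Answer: -33373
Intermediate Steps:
((-4871 + 10074) + k(-3*(0 + 2))) - 1*38567 = ((-4871 + 10074) + (-3 - 3*(0 + 2))) - 1*38567 = (5203 + (-3 - 3*2)) - 38567 = (5203 + (-3 - 6)) - 38567 = (5203 - 9) - 38567 = 5194 - 38567 = -33373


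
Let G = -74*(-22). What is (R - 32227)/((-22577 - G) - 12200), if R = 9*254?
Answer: 29941/36405 ≈ 0.82244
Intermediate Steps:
G = 1628
R = 2286
(R - 32227)/((-22577 - G) - 12200) = (2286 - 32227)/((-22577 - 1*1628) - 12200) = -29941/((-22577 - 1628) - 12200) = -29941/(-24205 - 12200) = -29941/(-36405) = -29941*(-1/36405) = 29941/36405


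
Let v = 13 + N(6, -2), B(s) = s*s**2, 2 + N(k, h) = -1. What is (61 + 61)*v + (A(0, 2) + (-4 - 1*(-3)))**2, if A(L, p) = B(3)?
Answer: 1896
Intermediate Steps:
N(k, h) = -3 (N(k, h) = -2 - 1 = -3)
B(s) = s**3
A(L, p) = 27 (A(L, p) = 3**3 = 27)
v = 10 (v = 13 - 3 = 10)
(61 + 61)*v + (A(0, 2) + (-4 - 1*(-3)))**2 = (61 + 61)*10 + (27 + (-4 - 1*(-3)))**2 = 122*10 + (27 + (-4 + 3))**2 = 1220 + (27 - 1)**2 = 1220 + 26**2 = 1220 + 676 = 1896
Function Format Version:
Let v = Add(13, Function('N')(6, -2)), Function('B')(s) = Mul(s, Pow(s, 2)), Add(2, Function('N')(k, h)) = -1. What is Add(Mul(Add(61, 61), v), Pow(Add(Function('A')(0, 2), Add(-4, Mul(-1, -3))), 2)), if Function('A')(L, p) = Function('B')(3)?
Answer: 1896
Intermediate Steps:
Function('N')(k, h) = -3 (Function('N')(k, h) = Add(-2, -1) = -3)
Function('B')(s) = Pow(s, 3)
Function('A')(L, p) = 27 (Function('A')(L, p) = Pow(3, 3) = 27)
v = 10 (v = Add(13, -3) = 10)
Add(Mul(Add(61, 61), v), Pow(Add(Function('A')(0, 2), Add(-4, Mul(-1, -3))), 2)) = Add(Mul(Add(61, 61), 10), Pow(Add(27, Add(-4, Mul(-1, -3))), 2)) = Add(Mul(122, 10), Pow(Add(27, Add(-4, 3)), 2)) = Add(1220, Pow(Add(27, -1), 2)) = Add(1220, Pow(26, 2)) = Add(1220, 676) = 1896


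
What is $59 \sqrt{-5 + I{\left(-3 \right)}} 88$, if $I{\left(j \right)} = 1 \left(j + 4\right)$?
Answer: $10384 i \approx 10384.0 i$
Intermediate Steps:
$I{\left(j \right)} = 4 + j$ ($I{\left(j \right)} = 1 \left(4 + j\right) = 4 + j$)
$59 \sqrt{-5 + I{\left(-3 \right)}} 88 = 59 \sqrt{-5 + \left(4 - 3\right)} 88 = 59 \sqrt{-5 + 1} \cdot 88 = 59 \sqrt{-4} \cdot 88 = 59 \cdot 2 i 88 = 118 i 88 = 10384 i$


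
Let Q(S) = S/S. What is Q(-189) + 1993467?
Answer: 1993468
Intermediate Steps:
Q(S) = 1
Q(-189) + 1993467 = 1 + 1993467 = 1993468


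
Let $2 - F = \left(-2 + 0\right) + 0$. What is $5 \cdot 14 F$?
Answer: $280$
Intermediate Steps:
$F = 4$ ($F = 2 - \left(\left(-2 + 0\right) + 0\right) = 2 - \left(-2 + 0\right) = 2 - -2 = 2 + 2 = 4$)
$5 \cdot 14 F = 5 \cdot 14 \cdot 4 = 70 \cdot 4 = 280$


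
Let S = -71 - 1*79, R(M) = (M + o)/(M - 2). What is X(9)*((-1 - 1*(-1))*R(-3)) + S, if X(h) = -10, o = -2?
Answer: -150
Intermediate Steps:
R(M) = 1 (R(M) = (M - 2)/(M - 2) = (-2 + M)/(-2 + M) = 1)
S = -150 (S = -71 - 79 = -150)
X(9)*((-1 - 1*(-1))*R(-3)) + S = -10*(-1 - 1*(-1)) - 150 = -10*(-1 + 1) - 150 = -0 - 150 = -10*0 - 150 = 0 - 150 = -150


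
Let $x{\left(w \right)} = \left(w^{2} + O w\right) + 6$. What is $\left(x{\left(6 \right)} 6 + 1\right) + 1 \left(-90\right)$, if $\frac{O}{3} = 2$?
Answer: $379$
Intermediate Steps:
$O = 6$ ($O = 3 \cdot 2 = 6$)
$x{\left(w \right)} = 6 + w^{2} + 6 w$ ($x{\left(w \right)} = \left(w^{2} + 6 w\right) + 6 = 6 + w^{2} + 6 w$)
$\left(x{\left(6 \right)} 6 + 1\right) + 1 \left(-90\right) = \left(\left(6 + 6^{2} + 6 \cdot 6\right) 6 + 1\right) + 1 \left(-90\right) = \left(\left(6 + 36 + 36\right) 6 + 1\right) - 90 = \left(78 \cdot 6 + 1\right) - 90 = \left(468 + 1\right) - 90 = 469 - 90 = 379$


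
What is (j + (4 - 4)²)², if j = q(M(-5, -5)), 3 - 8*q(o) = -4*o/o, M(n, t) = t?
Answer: 49/64 ≈ 0.76563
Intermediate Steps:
q(o) = 7/8 (q(o) = 3/8 - (-1)*o/o/2 = 3/8 - (-1)/2 = 3/8 - ⅛*(-4) = 3/8 + ½ = 7/8)
j = 7/8 ≈ 0.87500
(j + (4 - 4)²)² = (7/8 + (4 - 4)²)² = (7/8 + 0²)² = (7/8 + 0)² = (7/8)² = 49/64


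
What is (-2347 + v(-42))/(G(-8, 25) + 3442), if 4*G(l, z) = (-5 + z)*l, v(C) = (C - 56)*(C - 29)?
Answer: 1537/1134 ≈ 1.3554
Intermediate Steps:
v(C) = (-56 + C)*(-29 + C)
G(l, z) = l*(-5 + z)/4 (G(l, z) = ((-5 + z)*l)/4 = (l*(-5 + z))/4 = l*(-5 + z)/4)
(-2347 + v(-42))/(G(-8, 25) + 3442) = (-2347 + (1624 + (-42)**2 - 85*(-42)))/((1/4)*(-8)*(-5 + 25) + 3442) = (-2347 + (1624 + 1764 + 3570))/((1/4)*(-8)*20 + 3442) = (-2347 + 6958)/(-40 + 3442) = 4611/3402 = 4611*(1/3402) = 1537/1134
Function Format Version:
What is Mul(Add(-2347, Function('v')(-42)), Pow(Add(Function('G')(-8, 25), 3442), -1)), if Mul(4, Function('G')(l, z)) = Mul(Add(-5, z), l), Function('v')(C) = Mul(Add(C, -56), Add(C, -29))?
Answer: Rational(1537, 1134) ≈ 1.3554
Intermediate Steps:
Function('v')(C) = Mul(Add(-56, C), Add(-29, C))
Function('G')(l, z) = Mul(Rational(1, 4), l, Add(-5, z)) (Function('G')(l, z) = Mul(Rational(1, 4), Mul(Add(-5, z), l)) = Mul(Rational(1, 4), Mul(l, Add(-5, z))) = Mul(Rational(1, 4), l, Add(-5, z)))
Mul(Add(-2347, Function('v')(-42)), Pow(Add(Function('G')(-8, 25), 3442), -1)) = Mul(Add(-2347, Add(1624, Pow(-42, 2), Mul(-85, -42))), Pow(Add(Mul(Rational(1, 4), -8, Add(-5, 25)), 3442), -1)) = Mul(Add(-2347, Add(1624, 1764, 3570)), Pow(Add(Mul(Rational(1, 4), -8, 20), 3442), -1)) = Mul(Add(-2347, 6958), Pow(Add(-40, 3442), -1)) = Mul(4611, Pow(3402, -1)) = Mul(4611, Rational(1, 3402)) = Rational(1537, 1134)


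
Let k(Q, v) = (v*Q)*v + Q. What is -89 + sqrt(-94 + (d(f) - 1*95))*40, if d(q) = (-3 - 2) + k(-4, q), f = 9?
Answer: -89 + 120*I*sqrt(58) ≈ -89.0 + 913.89*I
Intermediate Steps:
k(Q, v) = Q + Q*v**2 (k(Q, v) = (Q*v)*v + Q = Q*v**2 + Q = Q + Q*v**2)
d(q) = -9 - 4*q**2 (d(q) = (-3 - 2) - 4*(1 + q**2) = -5 + (-4 - 4*q**2) = -9 - 4*q**2)
-89 + sqrt(-94 + (d(f) - 1*95))*40 = -89 + sqrt(-94 + ((-9 - 4*9**2) - 1*95))*40 = -89 + sqrt(-94 + ((-9 - 4*81) - 95))*40 = -89 + sqrt(-94 + ((-9 - 324) - 95))*40 = -89 + sqrt(-94 + (-333 - 95))*40 = -89 + sqrt(-94 - 428)*40 = -89 + sqrt(-522)*40 = -89 + (3*I*sqrt(58))*40 = -89 + 120*I*sqrt(58)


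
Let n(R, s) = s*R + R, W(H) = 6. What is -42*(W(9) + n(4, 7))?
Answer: -1596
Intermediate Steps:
n(R, s) = R + R*s (n(R, s) = R*s + R = R + R*s)
-42*(W(9) + n(4, 7)) = -42*(6 + 4*(1 + 7)) = -42*(6 + 4*8) = -42*(6 + 32) = -42*38 = -1596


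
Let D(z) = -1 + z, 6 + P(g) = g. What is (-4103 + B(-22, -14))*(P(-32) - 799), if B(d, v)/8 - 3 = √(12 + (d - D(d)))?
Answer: 3414123 - 6696*√13 ≈ 3.3900e+6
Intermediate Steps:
P(g) = -6 + g
B(d, v) = 24 + 8*√13 (B(d, v) = 24 + 8*√(12 + (d - (-1 + d))) = 24 + 8*√(12 + (d + (1 - d))) = 24 + 8*√(12 + 1) = 24 + 8*√13)
(-4103 + B(-22, -14))*(P(-32) - 799) = (-4103 + (24 + 8*√13))*((-6 - 32) - 799) = (-4079 + 8*√13)*(-38 - 799) = (-4079 + 8*√13)*(-837) = 3414123 - 6696*√13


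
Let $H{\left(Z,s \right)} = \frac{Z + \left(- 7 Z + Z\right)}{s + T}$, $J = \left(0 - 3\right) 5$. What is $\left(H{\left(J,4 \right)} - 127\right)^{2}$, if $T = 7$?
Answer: $\frac{1747684}{121} \approx 14444.0$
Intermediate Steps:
$J = -15$ ($J = \left(-3\right) 5 = -15$)
$H{\left(Z,s \right)} = - \frac{5 Z}{7 + s}$ ($H{\left(Z,s \right)} = \frac{Z + \left(- 7 Z + Z\right)}{s + 7} = \frac{Z - 6 Z}{7 + s} = \frac{\left(-5\right) Z}{7 + s} = - \frac{5 Z}{7 + s}$)
$\left(H{\left(J,4 \right)} - 127\right)^{2} = \left(\left(-5\right) \left(-15\right) \frac{1}{7 + 4} - 127\right)^{2} = \left(\left(-5\right) \left(-15\right) \frac{1}{11} - 127\right)^{2} = \left(\frac{75}{11} - 127\right)^{2} = \left(- \frac{1322}{11}\right)^{2} = \frac{1747684}{121}$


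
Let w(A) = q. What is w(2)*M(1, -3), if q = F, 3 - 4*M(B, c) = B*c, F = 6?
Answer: 9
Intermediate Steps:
M(B, c) = ¾ - B*c/4
q = 6
w(A) = 6
w(2)*M(1, -3) = 6*(¾ - ¼*1*(-3)) = 6*(¾ + ¾) = 6*(3/2) = 9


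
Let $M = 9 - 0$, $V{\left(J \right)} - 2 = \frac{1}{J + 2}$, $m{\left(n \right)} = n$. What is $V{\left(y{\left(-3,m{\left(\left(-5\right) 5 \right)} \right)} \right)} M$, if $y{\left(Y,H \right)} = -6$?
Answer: $\frac{63}{4} \approx 15.75$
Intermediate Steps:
$V{\left(J \right)} = 2 + \frac{1}{2 + J}$ ($V{\left(J \right)} = 2 + \frac{1}{J + 2} = 2 + \frac{1}{2 + J}$)
$M = 9$ ($M = 9 + 0 = 9$)
$V{\left(y{\left(-3,m{\left(\left(-5\right) 5 \right)} \right)} \right)} M = \frac{5 + 2 \left(-6\right)}{2 - 6} \cdot 9 = \frac{5 - 12}{-4} \cdot 9 = \left(- \frac{1}{4}\right) \left(-7\right) 9 = \frac{7}{4} \cdot 9 = \frac{63}{4}$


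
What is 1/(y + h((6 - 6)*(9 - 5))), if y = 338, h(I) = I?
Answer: 1/338 ≈ 0.0029586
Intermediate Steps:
1/(y + h((6 - 6)*(9 - 5))) = 1/(338 + (6 - 6)*(9 - 5)) = 1/(338 + 0*4) = 1/(338 + 0) = 1/338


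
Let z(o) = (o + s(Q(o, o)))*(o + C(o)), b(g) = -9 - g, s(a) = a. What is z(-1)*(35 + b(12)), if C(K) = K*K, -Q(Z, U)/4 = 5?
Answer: 0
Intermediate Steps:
Q(Z, U) = -20 (Q(Z, U) = -4*5 = -20)
C(K) = K²
z(o) = (-20 + o)*(o + o²) (z(o) = (o - 20)*(o + o²) = (-20 + o)*(o + o²))
z(-1)*(35 + b(12)) = (-(-20 + (-1)² - 19*(-1)))*(35 + (-9 - 1*12)) = (-(-20 + 1 + 19))*(35 + (-9 - 12)) = (-1*0)*(35 - 21) = 0*14 = 0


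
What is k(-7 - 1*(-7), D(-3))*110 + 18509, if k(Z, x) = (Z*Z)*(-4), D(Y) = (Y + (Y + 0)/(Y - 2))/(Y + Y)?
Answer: 18509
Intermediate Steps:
D(Y) = (Y + Y/(-2 + Y))/(2*Y) (D(Y) = (Y + Y/(-2 + Y))/((2*Y)) = (Y + Y/(-2 + Y))*(1/(2*Y)) = (Y + Y/(-2 + Y))/(2*Y))
k(Z, x) = -4*Z² (k(Z, x) = Z²*(-4) = -4*Z²)
k(-7 - 1*(-7), D(-3))*110 + 18509 = -4*(-7 - 1*(-7))²*110 + 18509 = -4*(-7 + 7)²*110 + 18509 = -4*0²*110 + 18509 = -4*0*110 + 18509 = 0*110 + 18509 = 0 + 18509 = 18509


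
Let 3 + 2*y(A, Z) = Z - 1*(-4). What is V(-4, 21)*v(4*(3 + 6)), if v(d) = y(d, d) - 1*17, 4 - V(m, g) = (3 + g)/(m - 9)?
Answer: 114/13 ≈ 8.7692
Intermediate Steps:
y(A, Z) = 1/2 + Z/2 (y(A, Z) = -3/2 + (Z - 1*(-4))/2 = -3/2 + (Z + 4)/2 = -3/2 + (4 + Z)/2 = -3/2 + (2 + Z/2) = 1/2 + Z/2)
V(m, g) = 4 - (3 + g)/(-9 + m) (V(m, g) = 4 - (3 + g)/(m - 9) = 4 - (3 + g)/(-9 + m))
v(d) = -33/2 + d/2 (v(d) = (1/2 + d/2) - 1*17 = (1/2 + d/2) - 17 = -33/2 + d/2)
V(-4, 21)*v(4*(3 + 6)) = ((-39 - 1*21 + 4*(-4))/(-9 - 4))*(-33/2 + (4*(3 + 6))/2) = ((-39 - 21 - 16)/(-13))*(-33/2 + (4*9)/2) = (-1/13*(-76))*(-33/2 + (1/2)*36) = 76*(-33/2 + 18)/13 = (76/13)*(3/2) = 114/13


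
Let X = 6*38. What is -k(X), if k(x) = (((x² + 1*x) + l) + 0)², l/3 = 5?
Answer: -2727659529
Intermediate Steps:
l = 15 (l = 3*5 = 15)
X = 228
k(x) = (15 + x + x²)² (k(x) = (((x² + 1*x) + 15) + 0)² = (((x² + x) + 15) + 0)² = (((x + x²) + 15) + 0)² = ((15 + x + x²) + 0)² = (15 + x + x²)²)
-k(X) = -(15 + 228 + 228²)² = -(15 + 228 + 51984)² = -1*52227² = -1*2727659529 = -2727659529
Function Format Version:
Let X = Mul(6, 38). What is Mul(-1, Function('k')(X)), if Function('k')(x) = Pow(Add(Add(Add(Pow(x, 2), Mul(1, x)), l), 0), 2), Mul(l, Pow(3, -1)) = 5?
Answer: -2727659529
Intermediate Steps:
l = 15 (l = Mul(3, 5) = 15)
X = 228
Function('k')(x) = Pow(Add(15, x, Pow(x, 2)), 2) (Function('k')(x) = Pow(Add(Add(Add(Pow(x, 2), Mul(1, x)), 15), 0), 2) = Pow(Add(Add(Add(Pow(x, 2), x), 15), 0), 2) = Pow(Add(Add(Add(x, Pow(x, 2)), 15), 0), 2) = Pow(Add(Add(15, x, Pow(x, 2)), 0), 2) = Pow(Add(15, x, Pow(x, 2)), 2))
Mul(-1, Function('k')(X)) = Mul(-1, Pow(Add(15, 228, Pow(228, 2)), 2)) = Mul(-1, Pow(Add(15, 228, 51984), 2)) = Mul(-1, Pow(52227, 2)) = Mul(-1, 2727659529) = -2727659529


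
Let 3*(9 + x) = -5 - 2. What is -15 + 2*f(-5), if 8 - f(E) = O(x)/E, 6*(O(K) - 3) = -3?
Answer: 2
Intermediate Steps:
x = -34/3 (x = -9 + (-5 - 2)/3 = -9 + (1/3)*(-7) = -9 - 7/3 = -34/3 ≈ -11.333)
O(K) = 5/2 (O(K) = 3 + (1/6)*(-3) = 3 - 1/2 = 5/2)
f(E) = 8 - 5/(2*E)
-15 + 2*f(-5) = -15 + 2*(8 - 5/2/(-5)) = -15 + 2*(8 - 5/2*(-1/5)) = -15 + 2*(8 + 1/2) = -15 + 2*(17/2) = -15 + 17 = 2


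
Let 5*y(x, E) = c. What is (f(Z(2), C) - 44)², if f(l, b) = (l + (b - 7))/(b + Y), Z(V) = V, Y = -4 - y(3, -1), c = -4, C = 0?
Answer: 461041/256 ≈ 1800.9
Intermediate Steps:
y(x, E) = -⅘ (y(x, E) = (⅕)*(-4) = -⅘)
Y = -16/5 (Y = -4 - 1*(-⅘) = -4 + ⅘ = -16/5 ≈ -3.2000)
f(l, b) = (-7 + b + l)/(-16/5 + b) (f(l, b) = (l + (b - 7))/(b - 16/5) = (l + (-7 + b))/(-16/5 + b) = (-7 + b + l)/(-16/5 + b))
(f(Z(2), C) - 44)² = (5*(-7 + 0 + 2)/(-16 + 5*0) - 44)² = (5*(-5)/(-16 + 0) - 44)² = (5*(-5)/(-16) - 44)² = (5*(-1/16)*(-5) - 44)² = (25/16 - 44)² = (-679/16)² = 461041/256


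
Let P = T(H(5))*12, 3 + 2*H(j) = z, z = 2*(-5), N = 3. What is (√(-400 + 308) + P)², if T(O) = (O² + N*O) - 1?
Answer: 68029 + 1044*I*√23 ≈ 68029.0 + 5006.9*I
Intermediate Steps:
z = -10
H(j) = -13/2 (H(j) = -3/2 + (½)*(-10) = -3/2 - 5 = -13/2)
T(O) = -1 + O² + 3*O (T(O) = (O² + 3*O) - 1 = -1 + O² + 3*O)
P = 261 (P = (-1 + (-13/2)² + 3*(-13/2))*12 = (-1 + 169/4 - 39/2)*12 = (87/4)*12 = 261)
(√(-400 + 308) + P)² = (√(-400 + 308) + 261)² = (√(-92) + 261)² = (2*I*√23 + 261)² = (261 + 2*I*√23)²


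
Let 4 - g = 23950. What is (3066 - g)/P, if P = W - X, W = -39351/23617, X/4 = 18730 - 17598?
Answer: -637942404/106977127 ≈ -5.9634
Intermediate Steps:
g = -23946 (g = 4 - 1*23950 = 4 - 23950 = -23946)
X = 4528 (X = 4*(18730 - 17598) = 4*1132 = 4528)
W = -39351/23617 (W = -39351*1/23617 = -39351/23617 ≈ -1.6662)
P = -106977127/23617 (P = -39351/23617 - 1*4528 = -39351/23617 - 4528 = -106977127/23617 ≈ -4529.7)
(3066 - g)/P = (3066 - 1*(-23946))/(-106977127/23617) = (3066 + 23946)*(-23617/106977127) = 27012*(-23617/106977127) = -637942404/106977127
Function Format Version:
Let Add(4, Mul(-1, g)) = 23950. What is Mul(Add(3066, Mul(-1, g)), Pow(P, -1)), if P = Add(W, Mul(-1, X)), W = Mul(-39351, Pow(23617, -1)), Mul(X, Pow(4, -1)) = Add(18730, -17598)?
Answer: Rational(-637942404, 106977127) ≈ -5.9634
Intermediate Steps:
g = -23946 (g = Add(4, Mul(-1, 23950)) = Add(4, -23950) = -23946)
X = 4528 (X = Mul(4, Add(18730, -17598)) = Mul(4, 1132) = 4528)
W = Rational(-39351, 23617) (W = Mul(-39351, Rational(1, 23617)) = Rational(-39351, 23617) ≈ -1.6662)
P = Rational(-106977127, 23617) (P = Add(Rational(-39351, 23617), Mul(-1, 4528)) = Add(Rational(-39351, 23617), -4528) = Rational(-106977127, 23617) ≈ -4529.7)
Mul(Add(3066, Mul(-1, g)), Pow(P, -1)) = Mul(Add(3066, Mul(-1, -23946)), Pow(Rational(-106977127, 23617), -1)) = Mul(Add(3066, 23946), Rational(-23617, 106977127)) = Mul(27012, Rational(-23617, 106977127)) = Rational(-637942404, 106977127)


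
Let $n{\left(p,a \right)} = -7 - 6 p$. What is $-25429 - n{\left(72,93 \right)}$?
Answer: $-24990$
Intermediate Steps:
$-25429 - n{\left(72,93 \right)} = -25429 - \left(-7 - 432\right) = -25429 - -439 = -25429 + 439 = -24990$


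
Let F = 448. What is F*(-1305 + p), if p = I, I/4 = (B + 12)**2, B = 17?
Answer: 922432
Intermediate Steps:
I = 3364 (I = 4*(17 + 12)**2 = 4*29**2 = 4*841 = 3364)
p = 3364
F*(-1305 + p) = 448*(-1305 + 3364) = 448*2059 = 922432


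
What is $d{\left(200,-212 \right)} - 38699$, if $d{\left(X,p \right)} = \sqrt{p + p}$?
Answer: $-38699 + 2 i \sqrt{106} \approx -38699.0 + 20.591 i$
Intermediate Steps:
$d{\left(X,p \right)} = \sqrt{2} \sqrt{p}$ ($d{\left(X,p \right)} = \sqrt{2 p} = \sqrt{2} \sqrt{p}$)
$d{\left(200,-212 \right)} - 38699 = \sqrt{2} \sqrt{-212} - 38699 = \sqrt{2} \cdot 2 i \sqrt{53} - 38699 = 2 i \sqrt{106} - 38699 = -38699 + 2 i \sqrt{106}$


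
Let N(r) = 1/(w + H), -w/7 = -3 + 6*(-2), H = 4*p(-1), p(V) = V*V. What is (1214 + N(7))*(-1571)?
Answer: -207885717/109 ≈ -1.9072e+6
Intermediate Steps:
p(V) = V²
H = 4 (H = 4*(-1)² = 4*1 = 4)
w = 105 (w = -7*(-3 + 6*(-2)) = -7*(-3 - 12) = -7*(-15) = 105)
N(r) = 1/109 (N(r) = 1/(105 + 4) = 1/109)
(1214 + N(7))*(-1571) = (1214 + 1/109)*(-1571) = (132327/109)*(-1571) = -207885717/109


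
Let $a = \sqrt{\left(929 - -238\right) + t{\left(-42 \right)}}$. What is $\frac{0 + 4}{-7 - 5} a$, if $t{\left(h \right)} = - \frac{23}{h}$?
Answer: $- \frac{\sqrt{2059554}}{126} \approx -11.39$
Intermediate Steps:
$a = \frac{\sqrt{2059554}}{42}$ ($a = \sqrt{\left(929 - -238\right) - \frac{23}{-42}} = \sqrt{\left(929 + 238\right) - - \frac{23}{42}} = \sqrt{1167 + \frac{23}{42}} = \sqrt{\frac{49037}{42}} = \frac{\sqrt{2059554}}{42} \approx 34.169$)
$\frac{0 + 4}{-7 - 5} a = \frac{0 + 4}{-7 - 5} \frac{\sqrt{2059554}}{42} = \frac{4}{-12} \frac{\sqrt{2059554}}{42} = 4 \left(- \frac{1}{12}\right) \frac{\sqrt{2059554}}{42} = - \frac{\frac{1}{42} \sqrt{2059554}}{3} = - \frac{\sqrt{2059554}}{126}$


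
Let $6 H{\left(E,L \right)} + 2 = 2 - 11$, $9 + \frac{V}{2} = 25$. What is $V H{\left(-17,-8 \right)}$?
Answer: $- \frac{176}{3} \approx -58.667$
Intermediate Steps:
$V = 32$ ($V = -18 + 2 \cdot 25 = -18 + 50 = 32$)
$H{\left(E,L \right)} = - \frac{11}{6}$ ($H{\left(E,L \right)} = - \frac{1}{3} + \frac{2 - 11}{6} = - \frac{1}{3} + \frac{1}{6} \left(-9\right) = - \frac{1}{3} - \frac{3}{2} = - \frac{11}{6}$)
$V H{\left(-17,-8 \right)} = 32 \left(- \frac{11}{6}\right) = - \frac{176}{3}$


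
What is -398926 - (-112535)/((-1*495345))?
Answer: -39521222401/99069 ≈ -3.9893e+5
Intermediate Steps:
-398926 - (-112535)/((-1*495345)) = -398926 - (-112535)/(-495345) = -398926 - (-112535)*(-1)/495345 = -398926 - 1*22507/99069 = -398926 - 22507/99069 = -39521222401/99069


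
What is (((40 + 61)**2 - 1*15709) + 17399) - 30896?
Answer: -19005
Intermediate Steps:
(((40 + 61)**2 - 1*15709) + 17399) - 30896 = ((101**2 - 15709) + 17399) - 30896 = ((10201 - 15709) + 17399) - 30896 = (-5508 + 17399) - 30896 = 11891 - 30896 = -19005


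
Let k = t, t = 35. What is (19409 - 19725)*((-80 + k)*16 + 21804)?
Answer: -6662544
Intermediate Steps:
k = 35
(19409 - 19725)*((-80 + k)*16 + 21804) = (19409 - 19725)*((-80 + 35)*16 + 21804) = -316*(-45*16 + 21804) = -316*(-720 + 21804) = -316*21084 = -6662544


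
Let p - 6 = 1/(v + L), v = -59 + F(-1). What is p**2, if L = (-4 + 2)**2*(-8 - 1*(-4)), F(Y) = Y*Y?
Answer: 196249/5476 ≈ 35.838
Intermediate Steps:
F(Y) = Y**2
L = -16 (L = (-2)**2*(-8 + 4) = 4*(-4) = -16)
v = -58 (v = -59 + (-1)**2 = -59 + 1 = -58)
p = 443/74 (p = 6 + 1/(-58 - 16) = 6 + 1/(-74) = 6 - 1/74 = 443/74 ≈ 5.9865)
p**2 = (443/74)**2 = 196249/5476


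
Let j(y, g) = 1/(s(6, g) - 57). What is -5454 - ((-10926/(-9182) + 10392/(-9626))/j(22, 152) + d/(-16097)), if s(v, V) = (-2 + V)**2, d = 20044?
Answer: -2820449086556195/355687086851 ≈ -7929.6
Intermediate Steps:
j(y, g) = 1/(-57 + (-2 + g)**2) (j(y, g) = 1/((-2 + g)**2 - 57) = 1/(-57 + (-2 + g)**2))
-5454 - ((-10926/(-9182) + 10392/(-9626))/j(22, 152) + d/(-16097)) = -5454 - ((-10926/(-9182) + 10392/(-9626))/(1/(-57 + (-2 + 152)**2)) + 20044/(-16097)) = -5454 - ((-10926*(-1/9182) + 10392*(-1/9626))/(1/(-57 + 150**2)) + 20044*(-1/16097)) = -5454 - ((5463/4591 - 5196/4813)/(1/(-57 + 22500)) - 20044/16097) = -5454 - (2438583/(22096483*(1/22443)) - 20044/16097) = -5454 - ((2438583/22096483)*22443 - 20044/16097) = -5454 - (54729118269/22096483 - 20044/16097) = -5454 - 1*880531714870841/355687086851 = -5454 - 880531714870841/355687086851 = -2820449086556195/355687086851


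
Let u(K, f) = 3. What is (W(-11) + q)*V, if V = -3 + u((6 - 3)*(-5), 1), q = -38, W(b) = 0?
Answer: 0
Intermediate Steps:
V = 0 (V = -3 + 3 = 0)
(W(-11) + q)*V = (0 - 38)*0 = -38*0 = 0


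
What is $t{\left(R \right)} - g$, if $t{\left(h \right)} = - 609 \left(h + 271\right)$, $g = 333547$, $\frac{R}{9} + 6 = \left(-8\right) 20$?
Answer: $411260$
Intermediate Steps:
$R = -1494$ ($R = -54 + 9 \left(\left(-8\right) 20\right) = -54 + 9 \left(-160\right) = -54 - 1440 = -1494$)
$t{\left(h \right)} = -165039 - 609 h$ ($t{\left(h \right)} = - 609 \left(271 + h\right) = -165039 - 609 h$)
$t{\left(R \right)} - g = \left(-165039 - -909846\right) - 333547 = \left(-165039 + 909846\right) - 333547 = 744807 - 333547 = 411260$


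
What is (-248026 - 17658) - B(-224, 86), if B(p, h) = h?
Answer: -265770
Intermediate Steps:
(-248026 - 17658) - B(-224, 86) = (-248026 - 17658) - 1*86 = -265684 - 86 = -265770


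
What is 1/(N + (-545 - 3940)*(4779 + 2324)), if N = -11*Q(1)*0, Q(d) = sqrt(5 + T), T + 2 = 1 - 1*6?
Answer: -1/31856955 ≈ -3.1390e-8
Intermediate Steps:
T = -7 (T = -2 + (1 - 1*6) = -2 + (1 - 6) = -2 - 5 = -7)
Q(d) = I*sqrt(2) (Q(d) = sqrt(5 - 7) = sqrt(-2) = I*sqrt(2))
N = 0 (N = -11*I*sqrt(2)*0 = 0)
1/(N + (-545 - 3940)*(4779 + 2324)) = 1/(0 + (-545 - 3940)*(4779 + 2324)) = 1/(0 - 4485*7103) = 1/(0 - 31856955) = 1/(-31856955) = -1/31856955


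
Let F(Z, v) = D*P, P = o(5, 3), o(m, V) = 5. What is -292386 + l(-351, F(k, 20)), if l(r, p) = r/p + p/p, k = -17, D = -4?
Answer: -5847349/20 ≈ -2.9237e+5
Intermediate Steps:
P = 5
F(Z, v) = -20 (F(Z, v) = -4*5 = -20)
l(r, p) = 1 + r/p (l(r, p) = r/p + 1 = 1 + r/p)
-292386 + l(-351, F(k, 20)) = -292386 + (-20 - 351)/(-20) = -292386 - 1/20*(-371) = -292386 + 371/20 = -5847349/20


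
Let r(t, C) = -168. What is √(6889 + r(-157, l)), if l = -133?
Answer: √6721 ≈ 81.982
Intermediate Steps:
√(6889 + r(-157, l)) = √(6889 - 168) = √6721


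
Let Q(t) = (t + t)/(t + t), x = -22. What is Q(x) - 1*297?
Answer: -296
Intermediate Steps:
Q(t) = 1 (Q(t) = (2*t)/((2*t)) = (2*t)*(1/(2*t)) = 1)
Q(x) - 1*297 = 1 - 1*297 = 1 - 297 = -296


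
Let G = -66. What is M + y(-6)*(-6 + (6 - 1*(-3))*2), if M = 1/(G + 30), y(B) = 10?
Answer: 4319/36 ≈ 119.97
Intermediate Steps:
M = -1/36 (M = 1/(-66 + 30) = 1/(-36) = -1/36 ≈ -0.027778)
M + y(-6)*(-6 + (6 - 1*(-3))*2) = -1/36 + 10*(-6 + (6 - 1*(-3))*2) = -1/36 + 10*(-6 + (6 + 3)*2) = -1/36 + 10*(-6 + 9*2) = -1/36 + 10*(-6 + 18) = -1/36 + 10*12 = -1/36 + 120 = 4319/36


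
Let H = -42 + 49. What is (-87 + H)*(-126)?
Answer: 10080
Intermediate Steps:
H = 7
(-87 + H)*(-126) = (-87 + 7)*(-126) = -80*(-126) = 10080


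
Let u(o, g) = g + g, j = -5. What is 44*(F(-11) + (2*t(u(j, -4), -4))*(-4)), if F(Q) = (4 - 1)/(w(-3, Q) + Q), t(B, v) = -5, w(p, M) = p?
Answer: 12254/7 ≈ 1750.6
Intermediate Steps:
u(o, g) = 2*g
F(Q) = 3/(-3 + Q) (F(Q) = (4 - 1)/(-3 + Q) = 3/(-3 + Q))
44*(F(-11) + (2*t(u(j, -4), -4))*(-4)) = 44*(3/(-3 - 11) + (2*(-5))*(-4)) = 44*(3/(-14) - 10*(-4)) = 44*(3*(-1/14) + 40) = 44*(-3/14 + 40) = 44*(557/14) = 12254/7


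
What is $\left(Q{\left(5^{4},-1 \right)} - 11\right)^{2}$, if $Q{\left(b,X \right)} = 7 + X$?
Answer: $25$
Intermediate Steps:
$\left(Q{\left(5^{4},-1 \right)} - 11\right)^{2} = \left(\left(7 - 1\right) - 11\right)^{2} = \left(6 - 11\right)^{2} = \left(-5\right)^{2} = 25$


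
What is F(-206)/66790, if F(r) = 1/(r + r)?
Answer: -1/27517480 ≈ -3.6341e-8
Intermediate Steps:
F(r) = 1/(2*r)
F(-206)/66790 = ((½)/(-206))/66790 = ((½)*(-1/206))*(1/66790) = -1/412*1/66790 = -1/27517480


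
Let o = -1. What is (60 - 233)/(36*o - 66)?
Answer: 173/102 ≈ 1.6961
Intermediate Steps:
(60 - 233)/(36*o - 66) = (60 - 233)/(36*(-1) - 66) = -173/(-36 - 66) = -173/(-102) = -173*(-1/102) = 173/102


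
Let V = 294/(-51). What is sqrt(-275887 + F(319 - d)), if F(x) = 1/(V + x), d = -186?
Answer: 2*I*sqrt(551997533434)/2829 ≈ 525.25*I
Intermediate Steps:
V = -98/17 (V = 294*(-1/51) = -98/17 ≈ -5.7647)
F(x) = 1/(-98/17 + x)
sqrt(-275887 + F(319 - d)) = sqrt(-275887 + 17/(-98 + 17*(319 - 1*(-186)))) = sqrt(-275887 + 17/(-98 + 17*(319 + 186))) = sqrt(-275887 + 17/(-98 + 17*505)) = sqrt(-275887 + 17/(-98 + 8585)) = sqrt(-275887 + 17/8487) = sqrt(-2341452952/8487) = 2*I*sqrt(551997533434)/2829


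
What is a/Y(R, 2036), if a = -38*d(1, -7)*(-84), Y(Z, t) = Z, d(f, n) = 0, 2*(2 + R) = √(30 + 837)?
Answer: 0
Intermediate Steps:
R = -2 + 17*√3/2 (R = -2 + √(30 + 837)/2 = -2 + √867/2 = -2 + (17*√3)/2 = -2 + 17*√3/2 ≈ 12.722)
a = 0 (a = -38*0*(-84) = 0*(-84) = 0)
a/Y(R, 2036) = 0/(-2 + 17*√3/2) = 0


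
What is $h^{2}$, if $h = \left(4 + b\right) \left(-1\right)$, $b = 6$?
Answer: $100$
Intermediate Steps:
$h = -10$ ($h = \left(4 + 6\right) \left(-1\right) = 10 \left(-1\right) = -10$)
$h^{2} = \left(-10\right)^{2} = 100$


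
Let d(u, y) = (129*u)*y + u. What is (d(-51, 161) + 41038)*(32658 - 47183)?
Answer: 14789819800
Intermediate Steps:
d(u, y) = u + 129*u*y (d(u, y) = 129*u*y + u = u + 129*u*y)
(d(-51, 161) + 41038)*(32658 - 47183) = (-51*(1 + 129*161) + 41038)*(32658 - 47183) = (-51*(1 + 20769) + 41038)*(-14525) = (-51*20770 + 41038)*(-14525) = (-1059270 + 41038)*(-14525) = -1018232*(-14525) = 14789819800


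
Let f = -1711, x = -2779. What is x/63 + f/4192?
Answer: -1679623/37728 ≈ -44.519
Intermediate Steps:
x/63 + f/4192 = -2779/63 - 1711/4192 = -2779*1/63 - 1711*1/4192 = -397/9 - 1711/4192 = -1679623/37728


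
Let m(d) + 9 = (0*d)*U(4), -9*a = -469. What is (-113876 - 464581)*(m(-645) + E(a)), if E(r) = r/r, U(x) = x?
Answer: 4627656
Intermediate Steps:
a = 469/9 (a = -1/9*(-469) = 469/9 ≈ 52.111)
E(r) = 1
m(d) = -9 (m(d) = -9 + (0*d)*4 = -9 + 0*4 = -9 + 0 = -9)
(-113876 - 464581)*(m(-645) + E(a)) = (-113876 - 464581)*(-9 + 1) = -578457*(-8) = 4627656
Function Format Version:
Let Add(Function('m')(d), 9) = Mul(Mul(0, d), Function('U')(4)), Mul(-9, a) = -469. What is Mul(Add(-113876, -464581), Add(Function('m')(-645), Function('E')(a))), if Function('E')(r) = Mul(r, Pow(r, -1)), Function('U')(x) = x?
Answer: 4627656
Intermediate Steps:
a = Rational(469, 9) (a = Mul(Rational(-1, 9), -469) = Rational(469, 9) ≈ 52.111)
Function('E')(r) = 1
Function('m')(d) = -9 (Function('m')(d) = Add(-9, Mul(Mul(0, d), 4)) = Add(-9, Mul(0, 4)) = Add(-9, 0) = -9)
Mul(Add(-113876, -464581), Add(Function('m')(-645), Function('E')(a))) = Mul(Add(-113876, -464581), Add(-9, 1)) = Mul(-578457, -8) = 4627656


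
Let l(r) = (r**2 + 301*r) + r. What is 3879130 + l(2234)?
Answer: 9544554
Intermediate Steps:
l(r) = r**2 + 302*r
3879130 + l(2234) = 3879130 + 2234*(302 + 2234) = 3879130 + 2234*2536 = 3879130 + 5665424 = 9544554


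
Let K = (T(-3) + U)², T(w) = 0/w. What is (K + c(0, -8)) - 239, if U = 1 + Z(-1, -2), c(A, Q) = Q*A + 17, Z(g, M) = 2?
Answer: -213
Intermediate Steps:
T(w) = 0
c(A, Q) = 17 + A*Q (c(A, Q) = A*Q + 17 = 17 + A*Q)
U = 3 (U = 1 + 2 = 3)
K = 9 (K = (0 + 3)² = 3² = 9)
(K + c(0, -8)) - 239 = (9 + (17 + 0*(-8))) - 239 = (9 + (17 + 0)) - 239 = (9 + 17) - 239 = 26 - 239 = -213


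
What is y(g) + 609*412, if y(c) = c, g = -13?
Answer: 250895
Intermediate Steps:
y(g) + 609*412 = -13 + 609*412 = -13 + 250908 = 250895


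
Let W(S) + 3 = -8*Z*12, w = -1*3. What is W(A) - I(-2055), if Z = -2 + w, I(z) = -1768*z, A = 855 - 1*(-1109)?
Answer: -3632763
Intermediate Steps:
A = 1964 (A = 855 + 1109 = 1964)
w = -3
Z = -5 (Z = -2 - 3 = -5)
W(S) = 477 (W(S) = -3 - 8*(-5)*12 = -3 + 40*12 = -3 + 480 = 477)
W(A) - I(-2055) = 477 - (-1768)*(-2055) = 477 - 1*3633240 = 477 - 3633240 = -3632763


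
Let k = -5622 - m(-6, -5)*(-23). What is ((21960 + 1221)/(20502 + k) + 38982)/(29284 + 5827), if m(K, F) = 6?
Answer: 195151619/175765666 ≈ 1.1103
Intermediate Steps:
k = -5484 (k = -5622 - 6*(-23) = -5622 - 1*(-138) = -5622 + 138 = -5484)
((21960 + 1221)/(20502 + k) + 38982)/(29284 + 5827) = ((21960 + 1221)/(20502 - 5484) + 38982)/(29284 + 5827) = (23181/15018 + 38982)/35111 = (23181*(1/15018) + 38982)*(1/35111) = (7727/5006 + 38982)*(1/35111) = (195151619/5006)*(1/35111) = 195151619/175765666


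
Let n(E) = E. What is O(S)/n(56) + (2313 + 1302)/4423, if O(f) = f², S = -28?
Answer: 65537/4423 ≈ 14.817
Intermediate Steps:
O(S)/n(56) + (2313 + 1302)/4423 = (-28)²/56 + (2313 + 1302)/4423 = 784*(1/56) + 3615*(1/4423) = 14 + 3615/4423 = 65537/4423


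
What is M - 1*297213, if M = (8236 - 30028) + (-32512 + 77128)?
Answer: -274389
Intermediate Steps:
M = 22824 (M = -21792 + 44616 = 22824)
M - 1*297213 = 22824 - 1*297213 = 22824 - 297213 = -274389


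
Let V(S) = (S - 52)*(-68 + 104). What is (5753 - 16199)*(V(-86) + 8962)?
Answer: -41721324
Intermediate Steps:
V(S) = -1872 + 36*S (V(S) = (-52 + S)*36 = -1872 + 36*S)
(5753 - 16199)*(V(-86) + 8962) = (5753 - 16199)*((-1872 + 36*(-86)) + 8962) = -10446*((-1872 - 3096) + 8962) = -10446*(-4968 + 8962) = -10446*3994 = -41721324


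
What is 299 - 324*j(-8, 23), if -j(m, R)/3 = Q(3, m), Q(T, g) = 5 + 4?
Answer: 9047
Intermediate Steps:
Q(T, g) = 9
j(m, R) = -27 (j(m, R) = -3*9 = -27)
299 - 324*j(-8, 23) = 299 - 324*(-27) = 299 + 8748 = 9047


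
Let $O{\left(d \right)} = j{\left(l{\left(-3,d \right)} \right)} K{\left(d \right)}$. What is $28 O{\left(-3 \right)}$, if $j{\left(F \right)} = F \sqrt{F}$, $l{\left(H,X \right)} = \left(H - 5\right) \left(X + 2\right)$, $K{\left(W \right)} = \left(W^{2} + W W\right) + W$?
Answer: $6720 \sqrt{2} \approx 9503.5$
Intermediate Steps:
$K{\left(W \right)} = W + 2 W^{2}$ ($K{\left(W \right)} = \left(W^{2} + W^{2}\right) + W = 2 W^{2} + W = W + 2 W^{2}$)
$l{\left(H,X \right)} = \left(-5 + H\right) \left(2 + X\right)$
$j{\left(F \right)} = F^{\frac{3}{2}}$
$O{\left(d \right)} = d \left(-16 - 8 d\right)^{\frac{3}{2}} \left(1 + 2 d\right)$ ($O{\left(d \right)} = \left(-10 - 5 d + 2 \left(-3\right) - 3 d\right)^{\frac{3}{2}} d \left(1 + 2 d\right) = \left(-10 - 5 d - 6 - 3 d\right)^{\frac{3}{2}} d \left(1 + 2 d\right) = \left(-16 - 8 d\right)^{\frac{3}{2}} d \left(1 + 2 d\right) = d \left(-16 - 8 d\right)^{\frac{3}{2}} \left(1 + 2 d\right)$)
$28 O{\left(-3 \right)} = 28 \cdot 16 \left(-3\right) \sqrt{2} \left(-2 - -3\right)^{\frac{3}{2}} \left(1 + 2 \left(-3\right)\right) = 28 \cdot 16 \left(-3\right) \sqrt{2} \left(-2 + 3\right)^{\frac{3}{2}} \left(1 - 6\right) = 28 \cdot 16 \left(-3\right) \sqrt{2} \cdot 1^{\frac{3}{2}} \left(-5\right) = 28 \cdot 16 \left(-3\right) \sqrt{2} \cdot 1 \left(-5\right) = 28 \cdot 240 \sqrt{2} = 6720 \sqrt{2}$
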